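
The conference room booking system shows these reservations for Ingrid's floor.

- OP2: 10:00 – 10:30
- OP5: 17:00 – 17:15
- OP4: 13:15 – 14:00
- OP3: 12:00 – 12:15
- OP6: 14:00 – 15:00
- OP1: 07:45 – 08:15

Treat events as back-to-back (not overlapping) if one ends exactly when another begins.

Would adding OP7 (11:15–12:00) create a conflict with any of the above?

OP1: ends 08:15 at or before OP7 starts 11:15 → clear.
OP2: ends 10:30 at or before OP7 starts 11:15 → clear.
OP3: starts 12:00 at or after OP7 ends 12:00 → clear.
OP4: starts 13:15 at or after OP7 ends 12:00 → clear.
OP6: starts 14:00 at or after OP7 ends 12:00 → clear.
OP5: starts 17:00 at or after OP7 ends 12:00 → clear.

No — it doesn't clash with anything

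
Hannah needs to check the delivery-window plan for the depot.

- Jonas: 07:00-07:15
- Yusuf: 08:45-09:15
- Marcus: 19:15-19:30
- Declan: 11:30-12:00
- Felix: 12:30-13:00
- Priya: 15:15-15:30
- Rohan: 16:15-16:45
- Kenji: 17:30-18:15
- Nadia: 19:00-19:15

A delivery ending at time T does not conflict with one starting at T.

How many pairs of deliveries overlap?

Sorted by start: Jonas, Yusuf, Declan, Felix, Priya, Rohan, Kenji, Nadia, Marcus.
Yusuf starts after Jonas ends, so Jonas has no further overlaps.
Declan starts after Yusuf ends, so Yusuf has no further overlaps.
Felix starts after Declan ends, so Declan has no further overlaps.
Priya starts after Felix ends, so Felix has no further overlaps.
Rohan starts after Priya ends, so Priya has no further overlaps.
Kenji starts after Rohan ends, so Rohan has no further overlaps.
Nadia starts after Kenji ends, so Kenji has no further overlaps.
Marcus starts exactly when Nadia ends (back-to-back, no overlap).
No pair overlaps.

0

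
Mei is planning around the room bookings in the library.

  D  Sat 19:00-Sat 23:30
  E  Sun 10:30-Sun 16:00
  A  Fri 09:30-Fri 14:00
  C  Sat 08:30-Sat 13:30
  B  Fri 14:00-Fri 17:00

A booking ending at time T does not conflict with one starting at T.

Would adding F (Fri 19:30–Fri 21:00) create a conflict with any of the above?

No — it doesn't clash with anything

A: ends Fri 14:00 at or before F starts Fri 19:30 → clear.
B: ends Fri 17:00 at or before F starts Fri 19:30 → clear.
C: starts Sat 08:30 at or after F ends Fri 21:00 → clear.
D: starts Sat 19:00 at or after F ends Fri 21:00 → clear.
E: starts Sun 10:30 at or after F ends Fri 21:00 → clear.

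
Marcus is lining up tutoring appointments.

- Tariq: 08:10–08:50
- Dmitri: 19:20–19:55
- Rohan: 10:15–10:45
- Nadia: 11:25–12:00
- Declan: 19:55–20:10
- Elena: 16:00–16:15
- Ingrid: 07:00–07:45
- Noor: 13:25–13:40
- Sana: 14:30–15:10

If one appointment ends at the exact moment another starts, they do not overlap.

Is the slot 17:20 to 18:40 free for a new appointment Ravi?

Yes — the slot is free

Ingrid: ends 07:45 at or before Ravi starts 17:20 → clear.
Tariq: ends 08:50 at or before Ravi starts 17:20 → clear.
Rohan: ends 10:45 at or before Ravi starts 17:20 → clear.
Nadia: ends 12:00 at or before Ravi starts 17:20 → clear.
Noor: ends 13:40 at or before Ravi starts 17:20 → clear.
Sana: ends 15:10 at or before Ravi starts 17:20 → clear.
Elena: ends 16:15 at or before Ravi starts 17:20 → clear.
Dmitri: starts 19:20 at or after Ravi ends 18:40 → clear.
Declan: starts 19:55 at or after Ravi ends 18:40 → clear.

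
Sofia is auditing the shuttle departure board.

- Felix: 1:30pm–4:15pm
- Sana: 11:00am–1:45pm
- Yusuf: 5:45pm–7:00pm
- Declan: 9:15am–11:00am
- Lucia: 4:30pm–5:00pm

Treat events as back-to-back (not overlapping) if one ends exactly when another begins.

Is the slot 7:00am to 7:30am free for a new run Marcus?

Yes — the slot is free

Declan: starts 9:15am at or after Marcus ends 7:30am → clear.
Sana: starts 11:00am at or after Marcus ends 7:30am → clear.
Felix: starts 1:30pm at or after Marcus ends 7:30am → clear.
Lucia: starts 4:30pm at or after Marcus ends 7:30am → clear.
Yusuf: starts 5:45pm at or after Marcus ends 7:30am → clear.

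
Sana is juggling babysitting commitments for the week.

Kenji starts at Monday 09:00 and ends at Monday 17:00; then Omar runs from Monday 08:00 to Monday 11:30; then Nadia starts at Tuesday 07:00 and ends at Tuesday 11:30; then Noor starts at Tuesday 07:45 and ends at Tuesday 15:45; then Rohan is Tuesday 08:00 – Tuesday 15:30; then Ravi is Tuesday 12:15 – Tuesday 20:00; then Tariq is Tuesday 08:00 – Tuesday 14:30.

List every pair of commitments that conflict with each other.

Kenji & Omar, Nadia & Noor, Nadia & Rohan, Nadia & Tariq, Noor & Ravi, Noor & Rohan, Noor & Tariq, Ravi & Rohan, Ravi & Tariq, Rohan & Tariq

Sorted by start: Omar, Kenji, Nadia, Noor, Rohan, Tariq, Ravi.
Kenji starts before Omar ends → Omar and Kenji overlap.
Nadia starts after Omar ends; Omar is clear from here.
Nadia starts after Kenji ends; Kenji is clear from here.
Noor starts before Nadia ends → Nadia and Noor overlap.
Rohan starts before Nadia ends → Nadia and Rohan overlap.
Tariq starts before Nadia ends → Nadia and Tariq overlap.
Ravi starts after Nadia ends.
Rohan starts before Noor ends → Noor and Rohan overlap.
Tariq starts before Noor ends → Noor and Tariq overlap.
Ravi starts before Noor ends → Noor and Ravi overlap.
Tariq starts before Rohan ends → Rohan and Tariq overlap.
Ravi starts before Rohan ends → Rohan and Ravi overlap.
Ravi starts before Tariq ends → Tariq and Ravi overlap.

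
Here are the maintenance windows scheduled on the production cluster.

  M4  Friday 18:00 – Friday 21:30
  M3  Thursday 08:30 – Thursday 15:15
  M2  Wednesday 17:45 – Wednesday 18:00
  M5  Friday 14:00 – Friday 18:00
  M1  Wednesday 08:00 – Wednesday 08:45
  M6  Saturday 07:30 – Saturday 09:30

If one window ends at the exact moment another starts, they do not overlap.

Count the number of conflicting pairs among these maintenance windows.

0

Sorted by start: M1, M2, M3, M5, M4, M6.
M2 starts after M1 ends; M1 is clear from here.
M3 starts after M2 ends; M2 is clear from here.
M5 starts after M3 ends; M3 is clear from here.
M4 starts exactly when M5 ends (back-to-back, no overlap); M5 is clear from here.
M6 starts after M4 ends.
No pair overlaps.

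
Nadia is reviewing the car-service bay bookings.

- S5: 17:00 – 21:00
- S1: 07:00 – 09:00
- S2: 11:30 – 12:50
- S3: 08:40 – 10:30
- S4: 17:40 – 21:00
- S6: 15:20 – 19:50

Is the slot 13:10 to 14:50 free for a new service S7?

S1: ends 09:00 at or before S7 starts 13:10 → clear.
S3: ends 10:30 at or before S7 starts 13:10 → clear.
S2: ends 12:50 at or before S7 starts 13:10 → clear.
S6: starts 15:20 at or after S7 ends 14:50 → clear.
S5: starts 17:00 at or after S7 ends 14:50 → clear.
S4: starts 17:40 at or after S7 ends 14:50 → clear.

Yes — the slot is free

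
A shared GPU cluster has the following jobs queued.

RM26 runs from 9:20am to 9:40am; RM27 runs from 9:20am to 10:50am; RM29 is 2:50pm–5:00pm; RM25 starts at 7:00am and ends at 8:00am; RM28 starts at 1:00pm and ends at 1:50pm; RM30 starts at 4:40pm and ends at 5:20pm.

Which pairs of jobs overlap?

RM26 & RM27, RM29 & RM30

Sorted by start: RM25, RM26, RM27, RM28, RM29, RM30.
RM26 starts after RM25 ends; RM25 is clear from here.
RM27 starts before RM26 ends → RM26 and RM27 overlap.
RM28 starts after RM26 ends; RM26 is clear from here.
RM28 starts after RM27 ends; RM27 is clear from here.
RM29 starts after RM28 ends; RM28 is clear from here.
RM30 starts before RM29 ends → RM29 and RM30 overlap.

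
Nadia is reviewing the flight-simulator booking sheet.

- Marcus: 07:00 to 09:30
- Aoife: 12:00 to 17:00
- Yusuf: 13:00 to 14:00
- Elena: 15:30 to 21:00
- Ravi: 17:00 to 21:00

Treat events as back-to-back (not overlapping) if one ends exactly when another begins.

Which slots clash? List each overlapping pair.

Aoife & Elena, Aoife & Yusuf, Elena & Ravi

Sorted by start: Marcus, Aoife, Yusuf, Elena, Ravi.
Aoife starts after Marcus ends — done with Marcus.
Yusuf starts before Aoife ends → Aoife and Yusuf overlap.
Elena starts before Aoife ends → Aoife and Elena overlap.
Ravi starts exactly when Aoife ends (back-to-back, no overlap).
Elena starts after Yusuf ends — done with Yusuf.
Ravi starts before Elena ends → Elena and Ravi overlap.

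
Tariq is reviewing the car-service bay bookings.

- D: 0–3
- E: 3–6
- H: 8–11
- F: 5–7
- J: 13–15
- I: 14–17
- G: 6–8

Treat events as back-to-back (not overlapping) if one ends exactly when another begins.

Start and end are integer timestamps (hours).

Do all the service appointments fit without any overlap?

No

Sorted by start: D, E, F, G, H, J, I.
E starts exactly when D ends (back-to-back, no overlap), so nothing later overlaps D either.
F starts before E ends → E and F overlap.
That's a conflict, so the schedule is not conflict-free.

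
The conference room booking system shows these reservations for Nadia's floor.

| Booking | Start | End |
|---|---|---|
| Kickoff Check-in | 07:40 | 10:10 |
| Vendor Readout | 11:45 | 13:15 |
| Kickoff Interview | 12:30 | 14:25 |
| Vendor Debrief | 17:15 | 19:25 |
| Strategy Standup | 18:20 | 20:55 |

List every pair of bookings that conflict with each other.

Kickoff Interview & Vendor Readout, Strategy Standup & Vendor Debrief

Sorted by start: Kickoff Check-in, Vendor Readout, Kickoff Interview, Vendor Debrief, Strategy Standup.
Vendor Readout starts after Kickoff Check-in ends — done with Kickoff Check-in.
Kickoff Interview starts before Vendor Readout ends → Vendor Readout and Kickoff Interview overlap.
Vendor Debrief starts after Vendor Readout ends — done with Vendor Readout.
Vendor Debrief starts after Kickoff Interview ends — done with Kickoff Interview.
Strategy Standup starts before Vendor Debrief ends → Vendor Debrief and Strategy Standup overlap.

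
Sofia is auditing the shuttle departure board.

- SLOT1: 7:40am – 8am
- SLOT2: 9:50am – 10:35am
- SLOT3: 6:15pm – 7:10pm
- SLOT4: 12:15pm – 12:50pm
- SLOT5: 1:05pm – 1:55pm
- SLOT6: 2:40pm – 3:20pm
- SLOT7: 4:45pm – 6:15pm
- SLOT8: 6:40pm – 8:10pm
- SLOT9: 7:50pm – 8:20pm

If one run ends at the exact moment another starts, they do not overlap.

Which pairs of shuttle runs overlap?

Two intervals overlap when each starts before the other ends.
Sorted by start: SLOT1, SLOT2, SLOT4, SLOT5, SLOT6, SLOT7, SLOT3, SLOT8, SLOT9.
SLOT2 starts after SLOT1 ends, so SLOT1 has no further overlaps.
SLOT4 starts after SLOT2 ends, so SLOT2 has no further overlaps.
SLOT5 starts after SLOT4 ends, so SLOT4 has no further overlaps.
SLOT6 starts after SLOT5 ends, so SLOT5 has no further overlaps.
SLOT7 starts after SLOT6 ends, so SLOT6 has no further overlaps.
SLOT3 starts exactly when SLOT7 ends (back-to-back, no overlap), so SLOT7 has no further overlaps.
SLOT8 starts before SLOT3 ends → SLOT3 and SLOT8 overlap.
SLOT9 starts after SLOT3 ends.
SLOT9 starts before SLOT8 ends → SLOT8 and SLOT9 overlap.

SLOT3 & SLOT8, SLOT8 & SLOT9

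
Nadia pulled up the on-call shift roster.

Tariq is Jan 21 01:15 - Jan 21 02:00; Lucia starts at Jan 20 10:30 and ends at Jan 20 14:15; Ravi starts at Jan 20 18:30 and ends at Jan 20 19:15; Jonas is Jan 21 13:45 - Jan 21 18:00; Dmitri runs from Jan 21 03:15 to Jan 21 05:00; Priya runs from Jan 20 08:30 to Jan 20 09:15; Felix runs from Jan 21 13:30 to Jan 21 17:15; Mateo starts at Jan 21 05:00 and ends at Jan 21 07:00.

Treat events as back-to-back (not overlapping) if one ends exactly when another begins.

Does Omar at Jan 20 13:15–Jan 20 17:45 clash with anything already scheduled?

Priya: ends Jan 20 09:15 at or before Omar starts Jan 20 13:15 → clear.
Lucia: starts Jan 20 10:30 before Omar ends Jan 20 17:45, and ends Jan 20 14:15 after Omar starts Jan 20 13:15 → overlap.
Ravi: starts Jan 20 18:30 at or after Omar ends Jan 20 17:45 → clear.
Tariq: starts Jan 21 01:15 at or after Omar ends Jan 20 17:45 → clear.
Dmitri: starts Jan 21 03:15 at or after Omar ends Jan 20 17:45 → clear.
Mateo: starts Jan 21 05:00 at or after Omar ends Jan 20 17:45 → clear.
Felix: starts Jan 21 13:30 at or after Omar ends Jan 20 17:45 → clear.
Jonas: starts Jan 21 13:45 at or after Omar ends Jan 20 17:45 → clear.
Omar overlaps Lucia.

Yes — it overlaps Lucia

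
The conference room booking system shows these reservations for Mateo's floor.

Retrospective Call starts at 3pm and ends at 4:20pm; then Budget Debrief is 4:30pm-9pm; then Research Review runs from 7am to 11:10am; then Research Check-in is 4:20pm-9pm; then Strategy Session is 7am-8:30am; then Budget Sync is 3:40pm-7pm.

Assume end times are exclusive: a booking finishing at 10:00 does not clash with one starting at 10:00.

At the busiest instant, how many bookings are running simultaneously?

3

Walk through starts and ends in time order (an end at T is processed before a start at T):
7am start Research Review → 1
7am start Strategy Session → 2
8:30am end Strategy Session → 1
11:10am end Research Review → 0
3pm start Retrospective Call → 1
3:40pm start Budget Sync → 2
4:20pm end Retrospective Call → 1
4:20pm start Research Check-in → 2
4:30pm start Budget Debrief → 3
7pm end Budget Sync → 2
9pm end Budget Debrief → 1
9pm end Research Check-in → 0
Peak is 3, at 4:30pm (Budget Debrief, Budget Sync, Research Check-in).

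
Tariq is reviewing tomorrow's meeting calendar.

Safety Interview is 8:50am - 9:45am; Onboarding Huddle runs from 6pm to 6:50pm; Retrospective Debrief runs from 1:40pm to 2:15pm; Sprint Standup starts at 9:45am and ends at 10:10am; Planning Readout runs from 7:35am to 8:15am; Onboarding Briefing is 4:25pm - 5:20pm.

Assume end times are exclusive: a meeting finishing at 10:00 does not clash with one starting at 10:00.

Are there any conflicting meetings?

No

Sorted by start: Planning Readout, Safety Interview, Sprint Standup, Retrospective Debrief, Onboarding Briefing, Onboarding Huddle.
Safety Interview starts after Planning Readout ends — done with Planning Readout.
Sprint Standup starts exactly when Safety Interview ends (back-to-back, no overlap) — done with Safety Interview.
Retrospective Debrief starts after Sprint Standup ends — done with Sprint Standup.
Onboarding Briefing starts after Retrospective Debrief ends — done with Retrospective Debrief.
Onboarding Huddle starts after Onboarding Briefing ends.
Every pair is clear; the schedule has no overlaps.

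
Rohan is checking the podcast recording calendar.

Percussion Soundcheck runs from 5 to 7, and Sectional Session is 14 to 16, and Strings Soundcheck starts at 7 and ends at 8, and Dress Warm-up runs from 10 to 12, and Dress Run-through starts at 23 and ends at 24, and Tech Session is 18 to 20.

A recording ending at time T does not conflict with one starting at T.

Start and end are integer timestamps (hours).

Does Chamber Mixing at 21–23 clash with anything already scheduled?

No — it doesn't clash with anything

Percussion Soundcheck: ends 7 at or before Chamber Mixing starts 21 → clear.
Strings Soundcheck: ends 8 at or before Chamber Mixing starts 21 → clear.
Dress Warm-up: ends 12 at or before Chamber Mixing starts 21 → clear.
Sectional Session: ends 16 at or before Chamber Mixing starts 21 → clear.
Tech Session: ends 20 at or before Chamber Mixing starts 21 → clear.
Dress Run-through: starts 23 at or after Chamber Mixing ends 23 → clear.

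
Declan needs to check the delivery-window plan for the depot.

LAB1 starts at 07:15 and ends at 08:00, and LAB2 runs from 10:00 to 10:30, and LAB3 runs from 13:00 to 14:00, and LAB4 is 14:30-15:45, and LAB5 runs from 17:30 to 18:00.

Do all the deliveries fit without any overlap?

Yes

Sorted by start: LAB1, LAB2, LAB3, LAB4, LAB5.
LAB2 starts after LAB1 ends, so LAB1 has no further overlaps.
LAB3 starts after LAB2 ends, so LAB2 has no further overlaps.
LAB4 starts after LAB3 ends, so LAB3 has no further overlaps.
LAB5 starts after LAB4 ends.
Every pair is clear; the schedule has no overlaps.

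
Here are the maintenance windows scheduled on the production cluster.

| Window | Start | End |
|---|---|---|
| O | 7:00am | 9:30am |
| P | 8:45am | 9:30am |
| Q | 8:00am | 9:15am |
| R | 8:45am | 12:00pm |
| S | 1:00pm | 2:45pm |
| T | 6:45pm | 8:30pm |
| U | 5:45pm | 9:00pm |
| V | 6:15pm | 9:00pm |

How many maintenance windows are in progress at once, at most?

4

Walk through starts and ends in time order (an end at T is processed before a start at T):
7:00am start O → 1
8:00am start Q → 2
8:45am start P → 3
8:45am start R → 4
9:15am end Q → 3
9:30am end O → 2
9:30am end P → 1
12:00pm end R → 0
1:00pm start S → 1
2:45pm end S → 0
5:45pm start U → 1
6:15pm start V → 2
6:45pm start T → 3
8:30pm end T → 2
9:00pm end U → 1
9:00pm end V → 0
Peak is 4, at 8:45am (O, P, Q, R).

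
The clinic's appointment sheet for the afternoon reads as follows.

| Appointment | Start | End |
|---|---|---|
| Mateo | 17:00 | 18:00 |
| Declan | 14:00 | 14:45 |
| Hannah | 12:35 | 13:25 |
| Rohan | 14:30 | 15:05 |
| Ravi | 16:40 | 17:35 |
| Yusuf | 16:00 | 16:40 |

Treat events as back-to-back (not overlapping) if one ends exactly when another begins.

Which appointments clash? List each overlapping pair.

Sorted by start: Hannah, Declan, Rohan, Yusuf, Ravi, Mateo.
Declan starts after Hannah ends; Hannah is clear from here.
Rohan starts before Declan ends → Declan and Rohan overlap.
Yusuf starts after Declan ends; Declan is clear from here.
Yusuf starts after Rohan ends; Rohan is clear from here.
Ravi starts exactly when Yusuf ends (back-to-back, no overlap); Yusuf is clear from here.
Mateo starts before Ravi ends → Ravi and Mateo overlap.

Declan & Rohan, Mateo & Ravi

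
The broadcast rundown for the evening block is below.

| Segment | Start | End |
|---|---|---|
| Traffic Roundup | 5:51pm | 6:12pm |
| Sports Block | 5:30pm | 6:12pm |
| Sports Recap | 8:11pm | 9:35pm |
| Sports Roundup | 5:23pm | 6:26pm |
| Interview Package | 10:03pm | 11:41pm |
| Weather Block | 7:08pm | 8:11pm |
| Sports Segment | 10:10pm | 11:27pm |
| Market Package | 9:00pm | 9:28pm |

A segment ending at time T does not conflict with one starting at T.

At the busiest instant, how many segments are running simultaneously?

Sweep the timeline, counting +1 at each start and −1 at each end (ends before starts at a tie):
5:23pm start Sports Roundup → 1
5:30pm start Sports Block → 2
5:51pm start Traffic Roundup → 3
6:12pm end Sports Block → 2
6:12pm end Traffic Roundup → 1
6:26pm end Sports Roundup → 0
7:08pm start Weather Block → 1
8:11pm end Weather Block → 0
8:11pm start Sports Recap → 1
9:00pm start Market Package → 2
9:28pm end Market Package → 1
9:35pm end Sports Recap → 0
10:03pm start Interview Package → 1
10:10pm start Sports Segment → 2
11:27pm end Sports Segment → 1
11:41pm end Interview Package → 0
Peak is 3, at 5:51pm (Sports Block, Sports Roundup, Traffic Roundup).

3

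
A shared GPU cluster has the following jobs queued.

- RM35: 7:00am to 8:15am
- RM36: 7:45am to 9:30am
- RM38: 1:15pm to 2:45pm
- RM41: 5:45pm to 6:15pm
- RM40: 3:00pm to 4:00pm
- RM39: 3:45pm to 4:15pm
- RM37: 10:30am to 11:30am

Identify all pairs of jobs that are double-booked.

RM35 & RM36, RM39 & RM40

Sorted by start: RM35, RM36, RM37, RM38, RM40, RM39, RM41.
RM36 starts before RM35 ends → RM35 and RM36 overlap.
RM37 starts after RM35 ends, so nothing later overlaps RM35 either.
RM37 starts after RM36 ends, so nothing later overlaps RM36 either.
RM38 starts after RM37 ends, so nothing later overlaps RM37 either.
RM40 starts after RM38 ends, so nothing later overlaps RM38 either.
RM39 starts before RM40 ends → RM40 and RM39 overlap.
RM41 starts after RM40 ends.
RM41 starts after RM39 ends.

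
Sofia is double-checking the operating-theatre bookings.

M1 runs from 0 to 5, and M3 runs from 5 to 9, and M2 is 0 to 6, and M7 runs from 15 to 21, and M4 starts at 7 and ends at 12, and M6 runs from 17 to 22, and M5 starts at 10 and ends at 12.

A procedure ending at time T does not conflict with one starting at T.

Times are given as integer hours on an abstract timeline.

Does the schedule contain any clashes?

Sorted by start: M1, M2, M3, M4, M5, M7, M6.
M2 starts before M1 ends → M1 and M2 overlap.
That's a conflict, so the schedule is not conflict-free.

Yes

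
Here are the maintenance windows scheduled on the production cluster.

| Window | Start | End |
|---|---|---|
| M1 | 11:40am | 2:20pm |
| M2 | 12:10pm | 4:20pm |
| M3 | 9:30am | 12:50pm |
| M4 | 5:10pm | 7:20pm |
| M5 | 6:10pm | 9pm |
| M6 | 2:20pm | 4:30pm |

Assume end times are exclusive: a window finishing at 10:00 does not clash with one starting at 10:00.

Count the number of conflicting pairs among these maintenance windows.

5

Sorted by start: M3, M1, M2, M6, M4, M5.
M1 starts before M3 ends → M3 and M1 overlap.
M2 starts before M3 ends → M3 and M2 overlap.
M6 starts after M3 ends — done with M3.
M2 starts before M1 ends → M1 and M2 overlap.
M6 starts exactly when M1 ends (back-to-back, no overlap) — done with M1.
M6 starts before M2 ends → M2 and M6 overlap.
M4 starts after M2 ends — done with M2.
M4 starts after M6 ends — done with M6.
M5 starts before M4 ends → M4 and M5 overlap.
Overlapping pairs: M1 & M2, M1 & M3, M2 & M3, M2 & M6, M4 & M5 — 5 in total.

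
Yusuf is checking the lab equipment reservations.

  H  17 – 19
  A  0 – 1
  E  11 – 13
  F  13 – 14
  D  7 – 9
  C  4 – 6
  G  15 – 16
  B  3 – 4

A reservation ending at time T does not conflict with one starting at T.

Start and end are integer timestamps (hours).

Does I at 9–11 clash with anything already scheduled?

A: ends 1 at or before I starts 9 → clear.
B: ends 4 at or before I starts 9 → clear.
C: ends 6 at or before I starts 9 → clear.
D: ends 9 at or before I starts 9 → clear.
E: starts 11 at or after I ends 11 → clear.
F: starts 13 at or after I ends 11 → clear.
G: starts 15 at or after I ends 11 → clear.
H: starts 17 at or after I ends 11 → clear.

No — it doesn't clash with anything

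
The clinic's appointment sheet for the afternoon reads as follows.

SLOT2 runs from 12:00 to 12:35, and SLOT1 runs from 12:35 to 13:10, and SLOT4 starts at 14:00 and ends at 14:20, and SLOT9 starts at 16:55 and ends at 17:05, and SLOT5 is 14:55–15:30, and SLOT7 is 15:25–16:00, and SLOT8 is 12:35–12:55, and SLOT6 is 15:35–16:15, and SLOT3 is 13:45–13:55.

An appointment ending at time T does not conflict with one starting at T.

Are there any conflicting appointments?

Two intervals overlap when each starts before the other ends.
Sorted by start: SLOT2, SLOT1, SLOT8, SLOT3, SLOT4, SLOT5, SLOT7, SLOT6, SLOT9.
SLOT1 starts exactly when SLOT2 ends (back-to-back, no overlap), so SLOT2 has no further overlaps.
SLOT8 starts before SLOT1 ends → SLOT1 and SLOT8 overlap.
That's a conflict, so the schedule is not conflict-free.

Yes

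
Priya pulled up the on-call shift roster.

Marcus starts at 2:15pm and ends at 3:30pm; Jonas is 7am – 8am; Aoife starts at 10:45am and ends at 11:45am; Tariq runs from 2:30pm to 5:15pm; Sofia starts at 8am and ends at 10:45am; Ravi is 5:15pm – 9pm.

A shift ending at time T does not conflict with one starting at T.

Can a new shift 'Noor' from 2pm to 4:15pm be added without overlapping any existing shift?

Jonas: ends 8am at or before Noor starts 2pm → clear.
Sofia: ends 10:45am at or before Noor starts 2pm → clear.
Aoife: ends 11:45am at or before Noor starts 2pm → clear.
Marcus: starts 2:15pm before Noor ends 4:15pm, and ends 3:30pm after Noor starts 2pm → overlap.
Tariq: starts 2:30pm before Noor ends 4:15pm, and ends 5:15pm after Noor starts 2pm → overlap.
Ravi: starts 5:15pm at or after Noor ends 4:15pm → clear.
Noor overlaps Marcus, Tariq.

No — it overlaps Marcus, Tariq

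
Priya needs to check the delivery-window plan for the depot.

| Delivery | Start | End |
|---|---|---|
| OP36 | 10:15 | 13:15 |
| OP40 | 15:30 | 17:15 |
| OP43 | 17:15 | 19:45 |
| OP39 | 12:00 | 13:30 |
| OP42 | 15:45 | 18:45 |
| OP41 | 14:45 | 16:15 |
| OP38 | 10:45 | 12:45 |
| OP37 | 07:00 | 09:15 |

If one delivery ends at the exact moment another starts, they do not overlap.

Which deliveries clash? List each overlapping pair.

OP36 & OP38, OP36 & OP39, OP38 & OP39, OP40 & OP41, OP40 & OP42, OP41 & OP42, OP42 & OP43

Sorted by start: OP37, OP36, OP38, OP39, OP41, OP40, OP42, OP43.
OP36 starts after OP37 ends, so nothing later overlaps OP37 either.
OP38 starts before OP36 ends → OP36 and OP38 overlap.
OP39 starts before OP36 ends → OP36 and OP39 overlap.
OP41 starts after OP36 ends, so nothing later overlaps OP36 either.
OP39 starts before OP38 ends → OP38 and OP39 overlap.
OP41 starts after OP38 ends, so nothing later overlaps OP38 either.
OP41 starts after OP39 ends, so nothing later overlaps OP39 either.
OP40 starts before OP41 ends → OP41 and OP40 overlap.
OP42 starts before OP41 ends → OP41 and OP42 overlap.
OP43 starts after OP41 ends.
OP42 starts before OP40 ends → OP40 and OP42 overlap.
OP43 starts exactly when OP40 ends (back-to-back, no overlap).
OP43 starts before OP42 ends → OP42 and OP43 overlap.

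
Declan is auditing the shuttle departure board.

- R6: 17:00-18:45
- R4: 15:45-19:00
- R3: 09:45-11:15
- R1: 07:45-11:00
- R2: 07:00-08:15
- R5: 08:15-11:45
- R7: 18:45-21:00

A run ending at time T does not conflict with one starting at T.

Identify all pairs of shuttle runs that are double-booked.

R1 & R2, R1 & R3, R1 & R5, R3 & R5, R4 & R6, R4 & R7

Two intervals overlap when each starts before the other ends.
Sorted by start: R2, R1, R5, R3, R4, R6, R7.
R1 starts before R2 ends → R2 and R1 overlap.
R5 starts exactly when R2 ends (back-to-back, no overlap), so R2 has no further overlaps.
R5 starts before R1 ends → R1 and R5 overlap.
R3 starts before R1 ends → R1 and R3 overlap.
R4 starts after R1 ends, so R1 has no further overlaps.
R3 starts before R5 ends → R5 and R3 overlap.
R4 starts after R5 ends, so R5 has no further overlaps.
R4 starts after R3 ends, so R3 has no further overlaps.
R6 starts before R4 ends → R4 and R6 overlap.
R7 starts before R4 ends → R4 and R7 overlap.
R7 starts exactly when R6 ends (back-to-back, no overlap).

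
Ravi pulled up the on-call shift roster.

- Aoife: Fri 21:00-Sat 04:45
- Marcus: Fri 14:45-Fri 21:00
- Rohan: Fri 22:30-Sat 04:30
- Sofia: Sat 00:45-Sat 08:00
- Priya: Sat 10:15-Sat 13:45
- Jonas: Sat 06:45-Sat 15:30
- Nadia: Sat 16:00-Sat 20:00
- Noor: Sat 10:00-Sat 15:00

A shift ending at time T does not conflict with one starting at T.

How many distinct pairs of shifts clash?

Two intervals overlap when each starts before the other ends.
Sorted by start: Marcus, Aoife, Rohan, Sofia, Jonas, Noor, Priya, Nadia.
Aoife starts exactly when Marcus ends (back-to-back, no overlap), so Marcus has no further overlaps.
Rohan starts before Aoife ends → Aoife and Rohan overlap.
Sofia starts before Aoife ends → Aoife and Sofia overlap.
Jonas starts after Aoife ends, so Aoife has no further overlaps.
Sofia starts before Rohan ends → Rohan and Sofia overlap.
Jonas starts after Rohan ends, so Rohan has no further overlaps.
Jonas starts before Sofia ends → Sofia and Jonas overlap.
Noor starts after Sofia ends, so Sofia has no further overlaps.
Noor starts before Jonas ends → Jonas and Noor overlap.
Priya starts before Jonas ends → Jonas and Priya overlap.
Nadia starts after Jonas ends.
Priya starts before Noor ends → Noor and Priya overlap.
Nadia starts after Noor ends.
Nadia starts after Priya ends.
Overlapping pairs: Aoife & Rohan, Aoife & Sofia, Jonas & Noor, Jonas & Priya, Jonas & Sofia, Noor & Priya, Rohan & Sofia — 7 in total.

7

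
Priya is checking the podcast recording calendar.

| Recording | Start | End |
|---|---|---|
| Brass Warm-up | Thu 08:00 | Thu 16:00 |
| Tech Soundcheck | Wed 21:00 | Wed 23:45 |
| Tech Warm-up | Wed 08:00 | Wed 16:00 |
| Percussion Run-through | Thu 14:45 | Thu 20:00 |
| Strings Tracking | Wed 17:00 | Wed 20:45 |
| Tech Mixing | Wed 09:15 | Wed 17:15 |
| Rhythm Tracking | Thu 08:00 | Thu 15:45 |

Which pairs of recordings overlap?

Brass Warm-up & Percussion Run-through, Brass Warm-up & Rhythm Tracking, Percussion Run-through & Rhythm Tracking, Strings Tracking & Tech Mixing, Tech Mixing & Tech Warm-up

Sorted by start: Tech Warm-up, Tech Mixing, Strings Tracking, Tech Soundcheck, Brass Warm-up, Rhythm Tracking, Percussion Run-through.
Tech Mixing starts before Tech Warm-up ends → Tech Warm-up and Tech Mixing overlap.
Strings Tracking starts after Tech Warm-up ends, so Tech Warm-up has no further overlaps.
Strings Tracking starts before Tech Mixing ends → Tech Mixing and Strings Tracking overlap.
Tech Soundcheck starts after Tech Mixing ends, so Tech Mixing has no further overlaps.
Tech Soundcheck starts after Strings Tracking ends, so Strings Tracking has no further overlaps.
Brass Warm-up starts after Tech Soundcheck ends, so Tech Soundcheck has no further overlaps.
Rhythm Tracking starts before Brass Warm-up ends → Brass Warm-up and Rhythm Tracking overlap.
Percussion Run-through starts before Brass Warm-up ends → Brass Warm-up and Percussion Run-through overlap.
Percussion Run-through starts before Rhythm Tracking ends → Rhythm Tracking and Percussion Run-through overlap.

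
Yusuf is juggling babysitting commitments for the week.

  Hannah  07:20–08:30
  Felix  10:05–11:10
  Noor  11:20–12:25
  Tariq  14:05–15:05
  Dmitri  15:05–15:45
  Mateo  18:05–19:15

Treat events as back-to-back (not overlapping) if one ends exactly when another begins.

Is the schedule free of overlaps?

Yes

Check each pair: they overlap iff neither finishes before the other starts.
Sorted by start: Hannah, Felix, Noor, Tariq, Dmitri, Mateo.
Felix starts after Hannah ends, so nothing later overlaps Hannah either.
Noor starts after Felix ends, so nothing later overlaps Felix either.
Tariq starts after Noor ends, so nothing later overlaps Noor either.
Dmitri starts exactly when Tariq ends (back-to-back, no overlap), so nothing later overlaps Tariq either.
Mateo starts after Dmitri ends.
Every pair is clear; the schedule has no overlaps.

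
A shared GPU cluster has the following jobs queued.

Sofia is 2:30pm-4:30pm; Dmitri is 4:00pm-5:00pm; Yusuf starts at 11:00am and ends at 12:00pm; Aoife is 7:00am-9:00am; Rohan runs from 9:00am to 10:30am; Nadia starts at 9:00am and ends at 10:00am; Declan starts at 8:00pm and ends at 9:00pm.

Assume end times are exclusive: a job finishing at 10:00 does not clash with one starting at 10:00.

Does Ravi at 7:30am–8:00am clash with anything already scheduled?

Aoife: starts 7:00am before Ravi ends 8:00am, and ends 9:00am after Ravi starts 7:30am → overlap.
Rohan: starts 9:00am at or after Ravi ends 8:00am → clear.
Nadia: starts 9:00am at or after Ravi ends 8:00am → clear.
Yusuf: starts 11:00am at or after Ravi ends 8:00am → clear.
Sofia: starts 2:30pm at or after Ravi ends 8:00am → clear.
Dmitri: starts 4:00pm at or after Ravi ends 8:00am → clear.
Declan: starts 8:00pm at or after Ravi ends 8:00am → clear.
Ravi overlaps Aoife.

Yes — it overlaps Aoife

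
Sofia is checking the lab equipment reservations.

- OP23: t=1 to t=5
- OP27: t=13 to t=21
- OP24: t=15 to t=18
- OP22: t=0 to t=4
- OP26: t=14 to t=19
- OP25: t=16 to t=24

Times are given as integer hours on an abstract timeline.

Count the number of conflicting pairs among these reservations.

7

Sorted by start: OP22, OP23, OP27, OP26, OP24, OP25.
OP23 starts before OP22 ends → OP22 and OP23 overlap.
OP27 starts after OP22 ends — done with OP22.
OP27 starts after OP23 ends — done with OP23.
OP26 starts before OP27 ends → OP27 and OP26 overlap.
OP24 starts before OP27 ends → OP27 and OP24 overlap.
OP25 starts before OP27 ends → OP27 and OP25 overlap.
OP24 starts before OP26 ends → OP26 and OP24 overlap.
OP25 starts before OP26 ends → OP26 and OP25 overlap.
OP25 starts before OP24 ends → OP24 and OP25 overlap.
Overlapping pairs: OP22 & OP23, OP24 & OP25, OP24 & OP26, OP24 & OP27, OP25 & OP26, OP25 & OP27, OP26 & OP27 — 7 in total.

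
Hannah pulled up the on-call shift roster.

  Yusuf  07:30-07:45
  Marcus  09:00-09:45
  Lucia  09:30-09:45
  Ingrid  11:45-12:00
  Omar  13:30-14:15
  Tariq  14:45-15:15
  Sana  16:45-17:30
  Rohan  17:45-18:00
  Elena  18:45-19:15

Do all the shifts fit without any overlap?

Sorted by start: Yusuf, Marcus, Lucia, Ingrid, Omar, Tariq, Sana, Rohan, Elena.
Marcus starts after Yusuf ends, so nothing later overlaps Yusuf either.
Lucia starts before Marcus ends → Marcus and Lucia overlap.
That's a conflict, so the schedule is not conflict-free.

No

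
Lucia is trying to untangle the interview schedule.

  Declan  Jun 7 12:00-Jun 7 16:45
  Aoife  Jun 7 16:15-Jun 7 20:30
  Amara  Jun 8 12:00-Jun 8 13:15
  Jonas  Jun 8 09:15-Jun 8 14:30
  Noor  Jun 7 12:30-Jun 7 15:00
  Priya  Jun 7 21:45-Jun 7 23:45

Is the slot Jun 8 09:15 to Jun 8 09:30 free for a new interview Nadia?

Declan: ends Jun 7 16:45 at or before Nadia starts Jun 8 09:15 → clear.
Noor: ends Jun 7 15:00 at or before Nadia starts Jun 8 09:15 → clear.
Aoife: ends Jun 7 20:30 at or before Nadia starts Jun 8 09:15 → clear.
Priya: ends Jun 7 23:45 at or before Nadia starts Jun 8 09:15 → clear.
Jonas: starts Jun 8 09:15 before Nadia ends Jun 8 09:30, and ends Jun 8 14:30 after Nadia starts Jun 8 09:15 → overlap.
Amara: starts Jun 8 12:00 at or after Nadia ends Jun 8 09:30 → clear.
Nadia overlaps Jonas.

No — it overlaps Jonas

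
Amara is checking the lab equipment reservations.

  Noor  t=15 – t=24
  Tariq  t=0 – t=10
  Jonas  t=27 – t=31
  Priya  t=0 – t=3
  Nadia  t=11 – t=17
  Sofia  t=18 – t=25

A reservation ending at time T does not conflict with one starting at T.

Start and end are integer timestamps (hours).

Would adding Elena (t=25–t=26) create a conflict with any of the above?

No — it doesn't clash with anything

Priya: ends t=3 at or before Elena starts t=25 → clear.
Tariq: ends t=10 at or before Elena starts t=25 → clear.
Nadia: ends t=17 at or before Elena starts t=25 → clear.
Noor: ends t=24 at or before Elena starts t=25 → clear.
Sofia: ends t=25 at or before Elena starts t=25 → clear.
Jonas: starts t=27 at or after Elena ends t=26 → clear.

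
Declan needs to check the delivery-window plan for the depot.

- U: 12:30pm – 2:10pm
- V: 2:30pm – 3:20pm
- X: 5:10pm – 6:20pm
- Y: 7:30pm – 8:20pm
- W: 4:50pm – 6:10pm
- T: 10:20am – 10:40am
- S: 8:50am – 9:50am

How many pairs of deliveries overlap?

Sorted by start: S, T, U, V, W, X, Y.
T starts after S ends; S is clear from here.
U starts after T ends; T is clear from here.
V starts after U ends; U is clear from here.
W starts after V ends; V is clear from here.
X starts before W ends → W and X overlap.
Y starts after W ends.
Y starts after X ends.
Overlapping pairs: W & X — 1 in total.

1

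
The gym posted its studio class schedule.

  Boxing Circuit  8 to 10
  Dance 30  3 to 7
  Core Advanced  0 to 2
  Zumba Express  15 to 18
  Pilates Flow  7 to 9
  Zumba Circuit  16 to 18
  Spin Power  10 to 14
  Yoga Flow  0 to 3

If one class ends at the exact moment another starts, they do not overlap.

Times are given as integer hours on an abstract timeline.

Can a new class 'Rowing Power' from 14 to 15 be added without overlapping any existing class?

Yes — the slot is free

Core Advanced: ends 2 at or before Rowing Power starts 14 → clear.
Yoga Flow: ends 3 at or before Rowing Power starts 14 → clear.
Dance 30: ends 7 at or before Rowing Power starts 14 → clear.
Pilates Flow: ends 9 at or before Rowing Power starts 14 → clear.
Boxing Circuit: ends 10 at or before Rowing Power starts 14 → clear.
Spin Power: ends 14 at or before Rowing Power starts 14 → clear.
Zumba Express: starts 15 at or after Rowing Power ends 15 → clear.
Zumba Circuit: starts 16 at or after Rowing Power ends 15 → clear.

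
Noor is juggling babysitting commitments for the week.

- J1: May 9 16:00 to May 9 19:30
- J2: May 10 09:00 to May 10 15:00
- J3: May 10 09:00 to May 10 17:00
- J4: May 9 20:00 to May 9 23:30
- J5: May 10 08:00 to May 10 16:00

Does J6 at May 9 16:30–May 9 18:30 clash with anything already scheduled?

J1: starts May 9 16:00 before J6 ends May 9 18:30, and ends May 9 19:30 after J6 starts May 9 16:30 → overlap.
J4: starts May 9 20:00 at or after J6 ends May 9 18:30 → clear.
J5: starts May 10 08:00 at or after J6 ends May 9 18:30 → clear.
J2: starts May 10 09:00 at or after J6 ends May 9 18:30 → clear.
J3: starts May 10 09:00 at or after J6 ends May 9 18:30 → clear.
J6 overlaps J1.

Yes — it overlaps J1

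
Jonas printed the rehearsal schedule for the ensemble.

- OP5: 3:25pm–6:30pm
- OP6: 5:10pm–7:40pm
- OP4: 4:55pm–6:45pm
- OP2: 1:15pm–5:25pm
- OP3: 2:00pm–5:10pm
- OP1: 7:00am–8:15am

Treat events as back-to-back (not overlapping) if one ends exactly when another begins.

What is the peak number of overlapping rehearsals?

4

Sweep the timeline, counting +1 at each start and −1 at each end (ends before starts at a tie):
7:00am start OP1 → 1
8:15am end OP1 → 0
1:15pm start OP2 → 1
2:00pm start OP3 → 2
3:25pm start OP5 → 3
4:55pm start OP4 → 4
5:10pm end OP3 → 3
5:10pm start OP6 → 4
5:25pm end OP2 → 3
6:30pm end OP5 → 2
6:45pm end OP4 → 1
7:40pm end OP6 → 0
Peak is 4, at 4:55pm (OP2, OP3, OP4, OP5).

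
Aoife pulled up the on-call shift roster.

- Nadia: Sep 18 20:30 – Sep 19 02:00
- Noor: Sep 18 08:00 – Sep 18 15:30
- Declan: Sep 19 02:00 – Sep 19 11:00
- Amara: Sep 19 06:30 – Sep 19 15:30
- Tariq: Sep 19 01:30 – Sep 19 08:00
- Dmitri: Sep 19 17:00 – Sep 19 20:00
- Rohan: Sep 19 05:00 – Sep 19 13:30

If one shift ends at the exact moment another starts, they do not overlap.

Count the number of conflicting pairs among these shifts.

7

Sorted by start: Noor, Nadia, Tariq, Declan, Rohan, Amara, Dmitri.
Nadia starts after Noor ends, so nothing later overlaps Noor either.
Tariq starts before Nadia ends → Nadia and Tariq overlap.
Declan starts exactly when Nadia ends (back-to-back, no overlap), so nothing later overlaps Nadia either.
Declan starts before Tariq ends → Tariq and Declan overlap.
Rohan starts before Tariq ends → Tariq and Rohan overlap.
Amara starts before Tariq ends → Tariq and Amara overlap.
Dmitri starts after Tariq ends.
Rohan starts before Declan ends → Declan and Rohan overlap.
Amara starts before Declan ends → Declan and Amara overlap.
Dmitri starts after Declan ends.
Amara starts before Rohan ends → Rohan and Amara overlap.
Dmitri starts after Rohan ends.
Dmitri starts after Amara ends.
Overlapping pairs: Amara & Declan, Amara & Rohan, Amara & Tariq, Declan & Rohan, Declan & Tariq, Nadia & Tariq, Rohan & Tariq — 7 in total.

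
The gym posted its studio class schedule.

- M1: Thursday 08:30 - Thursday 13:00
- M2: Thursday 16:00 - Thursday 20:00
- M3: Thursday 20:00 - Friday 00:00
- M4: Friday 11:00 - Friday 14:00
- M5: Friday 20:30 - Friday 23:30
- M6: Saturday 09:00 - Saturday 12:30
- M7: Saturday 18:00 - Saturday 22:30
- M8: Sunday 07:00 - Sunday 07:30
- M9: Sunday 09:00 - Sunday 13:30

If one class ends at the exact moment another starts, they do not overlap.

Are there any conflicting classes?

No

Sorted by start: M1, M2, M3, M4, M5, M6, M7, M8, M9.
M2 starts after M1 ends — done with M1.
M3 starts exactly when M2 ends (back-to-back, no overlap) — done with M2.
M4 starts after M3 ends — done with M3.
M5 starts after M4 ends — done with M4.
M6 starts after M5 ends — done with M5.
M7 starts after M6 ends — done with M6.
M8 starts after M7 ends — done with M7.
M9 starts after M8 ends.
Every pair is clear; the schedule has no overlaps.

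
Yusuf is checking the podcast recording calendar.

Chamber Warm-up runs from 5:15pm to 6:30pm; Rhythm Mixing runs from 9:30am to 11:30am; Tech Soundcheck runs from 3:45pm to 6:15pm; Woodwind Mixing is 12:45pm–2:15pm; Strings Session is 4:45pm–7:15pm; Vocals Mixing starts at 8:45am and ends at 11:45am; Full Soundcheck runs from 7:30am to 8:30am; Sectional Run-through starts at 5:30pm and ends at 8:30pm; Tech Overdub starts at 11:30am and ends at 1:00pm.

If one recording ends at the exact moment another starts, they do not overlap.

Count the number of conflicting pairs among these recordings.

9

Sorted by start: Full Soundcheck, Vocals Mixing, Rhythm Mixing, Tech Overdub, Woodwind Mixing, Tech Soundcheck, Strings Session, Chamber Warm-up, Sectional Run-through.
Vocals Mixing starts after Full Soundcheck ends, so nothing later overlaps Full Soundcheck either.
Rhythm Mixing starts before Vocals Mixing ends → Vocals Mixing and Rhythm Mixing overlap.
Tech Overdub starts before Vocals Mixing ends → Vocals Mixing and Tech Overdub overlap.
Woodwind Mixing starts after Vocals Mixing ends, so nothing later overlaps Vocals Mixing either.
Tech Overdub starts exactly when Rhythm Mixing ends (back-to-back, no overlap), so nothing later overlaps Rhythm Mixing either.
Woodwind Mixing starts before Tech Overdub ends → Tech Overdub and Woodwind Mixing overlap.
Tech Soundcheck starts after Tech Overdub ends, so nothing later overlaps Tech Overdub either.
Tech Soundcheck starts after Woodwind Mixing ends, so nothing later overlaps Woodwind Mixing either.
Strings Session starts before Tech Soundcheck ends → Tech Soundcheck and Strings Session overlap.
Chamber Warm-up starts before Tech Soundcheck ends → Tech Soundcheck and Chamber Warm-up overlap.
Sectional Run-through starts before Tech Soundcheck ends → Tech Soundcheck and Sectional Run-through overlap.
Chamber Warm-up starts before Strings Session ends → Strings Session and Chamber Warm-up overlap.
Sectional Run-through starts before Strings Session ends → Strings Session and Sectional Run-through overlap.
Sectional Run-through starts before Chamber Warm-up ends → Chamber Warm-up and Sectional Run-through overlap.
Overlapping pairs: Chamber Warm-up & Sectional Run-through, Chamber Warm-up & Strings Session, Chamber Warm-up & Tech Soundcheck, Rhythm Mixing & Vocals Mixing, Sectional Run-through & Strings Session, Sectional Run-through & Tech Soundcheck, Strings Session & Tech Soundcheck, Tech Overdub & Vocals Mixing, Tech Overdub & Woodwind Mixing — 9 in total.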